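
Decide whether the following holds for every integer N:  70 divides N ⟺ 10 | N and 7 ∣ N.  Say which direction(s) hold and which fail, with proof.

Both directions hold.

[⇒] If 70 ∣ N, write N = 70q. Since 70 = 7·10, N = 10·(7q), so 10 ∣ N; and since 70 = 10·7, N = 7·(10q), so 7 ∣ N.

[⇐] Suppose 10 ∣ N and 7 ∣ N. Any common multiple of 10 and 7 is a multiple of their lcm; here gcd(10, 7) = 1, so lcm(10, 7) = 10·7 = 70, so 70 ∣ N.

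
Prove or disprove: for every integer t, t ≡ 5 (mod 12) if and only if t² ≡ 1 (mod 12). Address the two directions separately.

Not equivalent: only (⇒) holds.

(→) Suppose t ≡ 5 (mod 12). Write t = 12j + 5. Then (12j + 5)² = 144j² + 120j + 25 = 12(12j² + 10j + 2) + 1, so t² ≡ 1 (mod 12).

(←) This fails: take t = 1. Then 1² = 1 ≡ 1 (mod 12), yet 1 ≡ 1 (mod 12), not 5.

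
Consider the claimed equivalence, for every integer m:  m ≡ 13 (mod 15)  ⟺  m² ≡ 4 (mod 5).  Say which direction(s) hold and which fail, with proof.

(⇒) Suppose m ≡ 13 (mod 15). Then m² ≡ 13² = 169 (mod 15), and since 5 ∣ 15, also m² ≡ 4 (mod 5).

(⇐) This fails: take m = 2. Then 2² = 4 ≡ 4 (mod 5), yet 2 ≡ 2 (mod 15), not 13.

The forward direction holds; the converse fails.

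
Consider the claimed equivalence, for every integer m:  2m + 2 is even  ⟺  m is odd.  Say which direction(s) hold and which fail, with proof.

Forward direction. This fails: take m = 2. Then 2m + 2 = 6, which is even, yet m = 2 is even, not odd.

Converse. Suppose m is odd. Since 2 is even, 2m is even for every m, so 2m + 2 has the same parity as 2, which is even. Hence 2m + 2 is even.

Only the converse holds.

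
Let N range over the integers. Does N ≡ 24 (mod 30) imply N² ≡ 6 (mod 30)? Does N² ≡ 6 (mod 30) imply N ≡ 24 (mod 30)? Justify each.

Only the forward implication holds.

Forward direction. Suppose N ≡ 24 (mod 30). Write N = 30j + 24. Then (30j + 24)² = 900j² + 1440j + 576 = 30(30j² + 48j + 19) + 6, so N² ≡ 6 (mod 30).

Converse. This fails: take N = 6. Then 6² = 36 ≡ 6 (mod 30), yet 6 ≡ 6 (mod 30), not 24.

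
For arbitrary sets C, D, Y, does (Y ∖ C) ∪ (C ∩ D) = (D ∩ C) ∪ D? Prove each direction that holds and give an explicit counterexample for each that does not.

Both inclusions fail.

(⟹) This inclusion fails. Take C = ∅, D = ∅, Y = {1}; then 1 ∈ (Y ∖ C) ∪ (C ∩ D) but 1 ∉ (D ∩ C) ∪ D.

(⟸) This inclusion fails. Take C = ∅, D = {1}, Y = ∅; then 1 ∈ (D ∩ C) ∪ D but 1 ∉ (Y ∖ C) ∪ (C ∩ D).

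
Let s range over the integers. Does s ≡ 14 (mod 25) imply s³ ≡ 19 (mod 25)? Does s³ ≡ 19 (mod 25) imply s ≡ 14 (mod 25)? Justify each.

Both directions hold; the statement is true.

(←) Suppose s³ ≡ 19 (mod 25). The only residue r in {0, …, 24} with r³ ≡ 19 (mod 25) is r = 14, so s ≡ 14 (mod 25).

(→) Suppose s ≡ 14 (mod 25). Write s = 25j + 14. Then (25j + 14)³ = 15625j³ + 26250j² + 14700j + 2744 = 25(625j³ + 1050j² + 588j + 109) + 19, so s³ ≡ 19 (mod 25).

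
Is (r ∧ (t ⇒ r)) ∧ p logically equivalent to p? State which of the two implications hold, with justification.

Only the forward direction holds.

(⇐) This fails. Under r = F, t = F, p = T, the left side is false but the right side is true.

(⇒) Assume the antecedent. If r is true, the antecedent forces (r = T, t = F, p = T) or (r = T, t = T, p = T), and p holds there. If r is false, the antecedent cannot hold. Either way p holds.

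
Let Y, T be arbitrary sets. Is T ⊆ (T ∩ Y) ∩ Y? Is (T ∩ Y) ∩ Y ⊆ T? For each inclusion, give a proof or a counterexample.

Only the reverse inclusion holds.

Forward inclusion. This inclusion fails. Take Y = ∅, T = {1}; then 1 ∈ T but 1 ∉ (T ∩ Y) ∩ Y.

Reverse inclusion. Let x ∈ (T ∩ Y) ∩ Y. Then x ∈ Y ∩ T, from which x ∈ T.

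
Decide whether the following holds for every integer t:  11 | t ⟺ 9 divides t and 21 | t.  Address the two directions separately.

(⇒) fails and (⇐) fails.

(→) This fails: take t = 11. Certainly 11 ∣ 11, but 9 ∤ 11.

(←) This fails: take t = 63. Both 9 ∣ 63 and 21 ∣ 63, yet 63 is not a multiple of 11 (since 63 = 5·11 + 8), so 11 ∤ 63.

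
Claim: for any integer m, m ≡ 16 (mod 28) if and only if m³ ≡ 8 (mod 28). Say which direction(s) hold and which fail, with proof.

(⟹) Suppose m ≡ 16 (mod 28). Write m = 28j + 16. Then (28j + 16)³ = 21952j³ + 37632j² + 21504j + 4096 = 28(784j³ + 1344j² + 768j + 146) + 8, so m³ ≡ 8 (mod 28).

(⟸) This fails: take m = 2. Then 2³ = 8 ≡ 8 (mod 28), yet 2 ≡ 2 (mod 28), not 16.

Only the forward implication holds.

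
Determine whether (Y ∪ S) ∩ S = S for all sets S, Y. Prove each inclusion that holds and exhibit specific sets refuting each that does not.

The two sets are equal.

(⟹) Let x ∈ (Y ∪ S) ∩ S. Then either x ∈ S and x ∉ Y; or x ∈ S ∩ Y. In each case x ∈ S, so (Y ∪ S) ∩ S ⊆ S.

(⟸) Let x ∈ S. Then either x ∈ S and x ∉ Y; or x ∈ S ∩ Y. In each case x ∈ (Y ∪ S) ∩ S, so S ⊆ (Y ∪ S) ∩ S.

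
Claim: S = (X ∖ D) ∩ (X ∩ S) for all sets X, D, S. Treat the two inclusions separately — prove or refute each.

(⟹) This inclusion fails. Take X = ∅, D = ∅, S = {1}; then 1 ∈ S but 1 ∉ (X ∖ D) ∩ (X ∩ S).

(⟸) Let x ∈ (X ∖ D) ∩ (X ∩ S). Then x ∈ X ∩ S and x ∉ D, from which x ∈ S.

(⊆) fails; (⊇) holds.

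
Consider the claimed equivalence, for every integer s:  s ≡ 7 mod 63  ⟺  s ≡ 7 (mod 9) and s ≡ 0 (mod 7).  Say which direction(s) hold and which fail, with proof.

Both implications hold.

(⇒) Suppose s ≡ 7 (mod 63); write s = 63j + 7. Since 9 ∣ 63, reducing mod 9 gives s ≡ 7 (mod 9); since 7 ∣ 63, reducing mod 7 gives s ≡ 7 ≡ 0 (mod 7).

(⇐) Conversely, if s ≡ 7 (mod 9) and s ≡ 0 (mod 7), then by the Chinese remainder theorem s ≡ 7 (mod 63). This is exactly s ≡ 7 (mod 63).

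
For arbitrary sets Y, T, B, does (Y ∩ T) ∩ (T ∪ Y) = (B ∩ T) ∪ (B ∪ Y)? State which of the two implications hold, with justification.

(⊆) Let x ∈ (Y ∩ T) ∩ (T ∪ Y). Then either x ∈ Y ∩ T and x ∉ B; or x ∈ Y ∩ T ∩ B. In each case x ∈ (B ∩ T) ∪ (B ∪ Y), so (Y ∩ T) ∩ (T ∪ Y) ⊆ (B ∩ T) ∪ (B ∪ Y).

(⊇) This inclusion fails. Take Y = {1}, T = ∅, B = ∅; then 1 ∈ (B ∩ T) ∪ (B ∪ Y) but 1 ∉ (Y ∩ T) ∩ (T ∪ Y).

(⊆) holds; (⊇) fails.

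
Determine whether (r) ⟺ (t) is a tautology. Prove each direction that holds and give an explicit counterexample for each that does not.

Both directions fail.

Forward direction. This fails. Under t = F, r = T, the left side is true but the right side is false.

Converse. This fails. Under t = T, r = F, the left side is false but the right side is true.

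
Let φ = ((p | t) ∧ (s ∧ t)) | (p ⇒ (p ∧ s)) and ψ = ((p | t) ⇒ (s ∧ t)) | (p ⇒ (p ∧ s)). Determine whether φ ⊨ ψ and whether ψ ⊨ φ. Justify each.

Equivalent; both directions hold.

Converse. Assume the antecedent. If s is true, the consequent reduces to true regardless of the other variables. If s is false, the antecedent forces (t = F, s = F, p = F) or (t = T, s = F, p = F), and the consequent holds there. Either way the consequent holds.

Forward direction. Assume the antecedent. If s is true, the consequent reduces to true regardless of the other variables. If s is false, the antecedent forces (t = F, s = F, p = F) or (t = T, s = F, p = F), and the consequent holds there. Either way the consequent holds.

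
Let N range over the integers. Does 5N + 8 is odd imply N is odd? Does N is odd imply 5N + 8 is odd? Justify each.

Equivalent; both directions hold.

[⇐] Suppose N is odd; write N = 2j + 1. Then 5N + 8 = 5·(2j + 1) + 8 = 2·5j + 13, which is odd.

[⇒] Suppose 5N + 8 is odd. Since 5 is odd, 5N and N have the same parity, so 5N + 8 ≡ N + 8 (mod 2). As 8 is even, 5N + 8 is odd exactly when N is odd. Thus N is odd.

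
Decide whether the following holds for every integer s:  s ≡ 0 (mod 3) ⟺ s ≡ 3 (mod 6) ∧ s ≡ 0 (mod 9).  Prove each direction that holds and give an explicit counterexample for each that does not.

Forward direction. This fails: s = 0 gives 0 ≡ 0 (mod 3) but 0 ≡ 0 (mod 6), so the conjunction on the right does not hold.

Converse. If s ≡ 3 (mod 6) and s ≡ 0 (mod 9), then by the Chinese remainder theorem s ≡ 9 (mod 18). Since 9 ≡ 0 (mod 3) and 3 ∣ 18, we get s ≡ 0 (mod 3).

The forward direction fails; the converse holds.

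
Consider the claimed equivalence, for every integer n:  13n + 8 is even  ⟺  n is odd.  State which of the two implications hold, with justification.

(→) This fails: n = 2 gives 13n + 8 = 34, which is even, but 2 is even, not odd.

(←) This also fails: n = 3 is odd, but 13n + 8 = 47 is odd, not even.

Neither implication holds.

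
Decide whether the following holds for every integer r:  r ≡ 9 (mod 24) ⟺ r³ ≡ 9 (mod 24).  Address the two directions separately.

Both directions hold; the statement is true.

(→) Suppose r ≡ 9 (mod 24). Write r = 24j + 9. Then (24j + 9)³ = 13824j³ + 15552j² + 5832j + 729 = 24(576j³ + 648j² + 243j + 30) + 9, so r³ ≡ 9 (mod 24).

(←) Conversely, suppose r³ ≡ 9 (mod 24). The only residue r in {0, …, 23} with r³ ≡ 9 (mod 24) is r = 9, so r ≡ 9 (mod 24).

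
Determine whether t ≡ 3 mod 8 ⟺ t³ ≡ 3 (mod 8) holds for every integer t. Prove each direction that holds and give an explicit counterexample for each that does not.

Equivalent; both directions hold.

Forward direction. Suppose t ≡ 3 mod 8. Write t = 8j + 3. Then (8j + 3)³ = 512j³ + 576j² + 216j + 27 = 8(64j³ + 72j² + 27j + 3) + 3, so t³ ≡ 3 (mod 8).

Converse. For the converse, argue contrapositively. If t ≢ 3 (mod 8), then t is congruent to one of 0, 1, 2, 4, 5, 6, 7 modulo 8, and these give t³ ≡ 0, 1, 0, 0, 5, 0, 7 respectively — never 3.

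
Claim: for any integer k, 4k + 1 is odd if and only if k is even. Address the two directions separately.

(⟸) Suppose k is even. Since 4 is even, 4k is even for every k, so 4k + 1 has the same parity as 1, which is odd. Hence 4k + 1 is odd.

(⟹) This fails: take k = 1. Then 4k + 1 = 5, which is odd, yet k = 1 is odd, not even.

The forward direction fails; the converse holds.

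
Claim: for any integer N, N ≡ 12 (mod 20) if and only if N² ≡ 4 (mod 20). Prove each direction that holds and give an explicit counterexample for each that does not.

Only the forward direction holds.

(⟹) Suppose N ≡ 12 (mod 20). Write N = 20j + 12. Then (20j + 12)² = 400j² + 480j + 144 = 20(20j² + 24j + 7) + 4, so N² ≡ 4 (mod 20).

(⟸) This fails: take N = 2. Then 2² = 4 ≡ 4 (mod 20), yet 2 ≡ 2 (mod 20), not 12.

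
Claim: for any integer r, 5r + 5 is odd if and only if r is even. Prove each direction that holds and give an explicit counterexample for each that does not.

[⇒] Suppose 5r + 5 is odd. Since 5 is odd, 5r and r have the same parity, so 5r + 5 ≡ r + 5 (mod 2). As 5 is odd, 5r + 5 is odd exactly when r is even. Thus r is even.

[⇐] Conversely, suppose r is even; write r = 2j. Then 5r + 5 = 5·(2j) + 5 = 2·5j + 5, which is odd.

Equivalent; both directions hold.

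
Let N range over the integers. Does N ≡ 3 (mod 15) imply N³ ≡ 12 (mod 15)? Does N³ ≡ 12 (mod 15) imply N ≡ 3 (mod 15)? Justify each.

Both directions hold; the statement is true.

[⇒] Suppose N ≡ 3 (mod 15). Write N = 15j + 3. Then (15j + 3)³ = 3375j³ + 2025j² + 405j + 27 = 15(225j³ + 135j² + 27j + 1) + 12, so N³ ≡ 12 (mod 15).

[⇐] Conversely, suppose N³ ≡ 12 (mod 15). The only residue r in {0, …, 14} with r³ ≡ 12 (mod 15) is r = 3, so N ≡ 3 (mod 15).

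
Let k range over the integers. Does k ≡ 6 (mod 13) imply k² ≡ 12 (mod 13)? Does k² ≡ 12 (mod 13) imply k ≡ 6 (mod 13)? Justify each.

(⇒) fails and (⇐) fails.

(→) This fails: take k = 6. Then 6 ≡ 6 (mod 13), but 6² = 36 ≡ 10 (mod 13), not 12.

(←) This fails: take k = 5. Then 5² = 25 ≡ 12 (mod 13), yet 5 ≡ 5 (mod 13), not 6.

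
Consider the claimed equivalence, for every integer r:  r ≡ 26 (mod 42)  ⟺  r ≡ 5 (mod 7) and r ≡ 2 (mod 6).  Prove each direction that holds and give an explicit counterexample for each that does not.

Equivalent; both directions hold.

(←) If r ≡ 5 (mod 7) and r ≡ 2 (mod 6), then by the Chinese remainder theorem r ≡ 26 (mod 42). This is exactly r ≡ 26 (mod 42).

(→) Suppose r ≡ 26 (mod 42); write r = 42j + 26. Since 7 ∣ 42, reducing mod 7 gives r ≡ 26 ≡ 5 (mod 7); since 6 ∣ 42, reducing mod 6 gives r ≡ 26 ≡ 2 (mod 6).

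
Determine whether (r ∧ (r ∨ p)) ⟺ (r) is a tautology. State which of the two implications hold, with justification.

(⇐) Assume the antecedent. If r is true, r ∧ (r ∨ p) reduces to true regardless of the other variables. If r is false, the antecedent cannot hold. Either way r ∧ (r ∨ p) holds.

(⇒) Assume the antecedent. If r is true, r reduces to true regardless of the other variables. If r is false, the antecedent cannot hold. Either way r holds.

Both directions hold; the statement is true.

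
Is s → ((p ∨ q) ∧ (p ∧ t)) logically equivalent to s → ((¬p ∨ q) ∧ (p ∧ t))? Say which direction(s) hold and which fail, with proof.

(→) This fails. Under p = T, q = F, t = T, s = T, the left side is true but the right side is false.

(←) Assume the antecedent. If s is true, the antecedent forces (p = T, q = T, t = T, s = T), and s → ((p ∨ q) ∧ (p ∧ t)) holds there. If s is false, s → ((p ∨ q) ∧ (p ∧ t)) reduces to true regardless of the other variables. Either way s → ((p ∨ q) ∧ (p ∧ t)) holds.

(⇒) fails; (⇐) holds.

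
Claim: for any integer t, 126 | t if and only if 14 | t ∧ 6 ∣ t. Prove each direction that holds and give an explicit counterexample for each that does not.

(⇒) If 126 ∣ t, write t = 126q. Since 126 = 9·14, t = 14·(9q), so 14 ∣ t; and since 126 = 21·6, t = 6·(21q), so 6 ∣ t.

(⇐) This fails: take t = 42. Both 14 ∣ 42 and 6 ∣ 42, yet 42 is not a multiple of 126 (since 42 = 0·126 + 42), so 126 ∤ 42.

The forward direction holds; the converse fails.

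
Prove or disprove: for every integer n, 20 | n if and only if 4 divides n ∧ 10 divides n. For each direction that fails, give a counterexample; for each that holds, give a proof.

Both directions hold; the statement is true.

(⟹) If 20 ∣ n, write n = 20q. Since 20 = 5·4, n = 4·(5q), so 4 ∣ n; and since 20 = 2·10, n = 10·(2q), so 10 ∣ n.

(⟸) Suppose 4 ∣ n and 10 ∣ n. Any common multiple of 4 and 10 is a multiple of their lcm; here lcm(4, 10) = 4·10/gcd(4, 10) = 40/2 = 20, so 20 ∣ n.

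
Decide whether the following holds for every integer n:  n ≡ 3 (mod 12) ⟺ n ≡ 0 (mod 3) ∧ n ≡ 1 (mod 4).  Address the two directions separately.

Forward direction. This fails: n = 3 gives 3 ≡ 3 (mod 12) but 3 ≡ 3 (mod 4), so the conjunction on the right does not hold.

Converse. This fails: n = 9 satisfies both congruences on the right (9 ≡ 0 mod 3 and 9 ≡ 1 mod 4) yet 9 ≡ 9 (mod 12), not 3.

Neither direction holds.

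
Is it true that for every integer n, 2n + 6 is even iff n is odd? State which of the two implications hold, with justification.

(⇒) fails; (⇐) holds.

(→) This fails: take n = 0. Then 2n + 6 = 6, which is even, yet n = 0 is even, not odd.

(←) Suppose n is odd. Since 2 is even, 2n is even for every n, so 2n + 6 has the same parity as 6, which is even. Hence 2n + 6 is even.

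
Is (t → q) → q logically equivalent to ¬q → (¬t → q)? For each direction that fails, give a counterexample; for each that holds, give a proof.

Equivalent; both directions hold.

(⟹) Assume the antecedent. If t is true, ¬q → (¬t → q) reduces to true regardless of the other variables. If t is false, the antecedent forces (t = F, q = T), and ¬q → (¬t → q) holds there. Either way ¬q → (¬t → q) holds.

(⟸) Assume the antecedent. If t is true, (t → q) → q reduces to true regardless of the other variables. If t is false, the antecedent forces (t = F, q = T), and (t → q) → q holds there. Either way (t → q) → q holds.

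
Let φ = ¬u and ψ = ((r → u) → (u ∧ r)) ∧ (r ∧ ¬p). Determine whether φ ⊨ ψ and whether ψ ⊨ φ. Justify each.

(⇒) This fails. Under p = F, u = F, r = F, the left side is true but the right side is false.

(⇐) This fails. Under p = F, u = T, r = T, the left side is false but the right side is true.

Both directions fail.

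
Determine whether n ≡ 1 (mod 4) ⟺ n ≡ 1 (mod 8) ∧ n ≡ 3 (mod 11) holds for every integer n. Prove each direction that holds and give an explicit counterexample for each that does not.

The forward direction fails; the converse holds.

Forward direction. This fails: n = 1 gives 1 ≡ 1 (mod 4) but 1 ≡ 1 (mod 11), so the conjunction on the right does not hold.

Converse. If n ≡ 1 (mod 8) and n ≡ 3 (mod 11), then by the Chinese remainder theorem n ≡ 25 (mod 88). Since 25 ≡ 1 (mod 4) and 4 ∣ 88, we get n ≡ 1 (mod 4).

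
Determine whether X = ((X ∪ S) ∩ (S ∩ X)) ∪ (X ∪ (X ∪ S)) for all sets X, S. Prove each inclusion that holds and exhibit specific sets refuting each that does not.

The sets are not equal: only the forward inclusion holds.

Forward inclusion. Let x ∈ X. Then either x ∈ X and x ∉ S; or x ∈ X ∩ S. In each case x ∈ ((X ∪ S) ∩ (S ∩ X)) ∪ (X ∪ (X ∪ S)), so X ⊆ ((X ∪ S) ∩ (S ∩ X)) ∪ (X ∪ (X ∪ S)).

Reverse inclusion. This inclusion fails. Take X = ∅, S = {1}; then 1 ∈ ((X ∪ S) ∩ (S ∩ X)) ∪ (X ∪ (X ∪ S)) but 1 ∉ X.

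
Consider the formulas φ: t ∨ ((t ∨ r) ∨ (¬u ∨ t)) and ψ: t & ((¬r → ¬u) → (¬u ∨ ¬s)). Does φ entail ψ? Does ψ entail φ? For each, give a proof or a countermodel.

Only the converse holds.

(⟹) This fails. Under u = F, t = F, r = F, s = F, the left side is true but the right side is false.

(⟸) Assume the antecedent. If t is true, t ∨ ((t ∨ r) ∨ (¬u ∨ t)) reduces to true regardless of the other variables. If t is false, the antecedent cannot hold. Either way t ∨ ((t ∨ r) ∨ (¬u ∨ t)) holds.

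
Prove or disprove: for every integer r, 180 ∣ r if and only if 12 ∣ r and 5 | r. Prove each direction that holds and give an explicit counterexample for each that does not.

(⟹) If 180 ∣ r, write r = 180q. Since 180 = 15·12, r = 12·(15q), so 12 ∣ r; and since 180 = 36·5, r = 5·(36q), so 5 ∣ r.

(⟸) This fails: take r = 60. Both 12 ∣ 60 and 5 ∣ 60, yet 60 is not a multiple of 180 (since 60 = 0·180 + 60), so 180 ∤ 60.

Only the forward direction holds.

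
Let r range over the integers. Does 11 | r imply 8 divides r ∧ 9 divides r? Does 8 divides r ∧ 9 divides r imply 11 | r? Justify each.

Neither implication holds.

[⇒] This fails: take r = 11. Certainly 11 ∣ 11, but 8 ∤ 11.

[⇐] This fails: take r = 72. Both 8 ∣ 72 and 9 ∣ 72, yet 72 is not a multiple of 11 (since 72 = 6·11 + 6), so 11 ∤ 72.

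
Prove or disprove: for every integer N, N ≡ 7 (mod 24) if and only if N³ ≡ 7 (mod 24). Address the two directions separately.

Both implications hold.

[⇒] Suppose N ≡ 7 (mod 24). Write N = 24j + 7. Then (24j + 7)³ = 13824j³ + 12096j² + 3528j + 343 = 24(576j³ + 504j² + 147j + 14) + 7, so N³ ≡ 7 (mod 24).

[⇐] Conversely, suppose N³ ≡ 7 (mod 24). The only residue r in {0, …, 23} with r³ ≡ 7 (mod 24) is r = 7, so N ≡ 7 (mod 24).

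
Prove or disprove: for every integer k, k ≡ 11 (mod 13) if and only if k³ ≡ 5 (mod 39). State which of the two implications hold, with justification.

(⇒) This fails: take k = 24. Then 24 ≡ 11 (mod 13), but 24³ = 13824 ≡ 18 (mod 39), not 5.

(⇐) This fails: take k = 8. Then 8³ = 512 ≡ 5 (mod 39), yet 8 ≡ 8 (mod 13), not 11.

(⇒) fails and (⇐) fails.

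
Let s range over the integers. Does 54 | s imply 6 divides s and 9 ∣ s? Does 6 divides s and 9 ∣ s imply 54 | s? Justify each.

(⇒) holds; (⇐) fails.

(→) If 54 ∣ s, write s = 54q. Since 54 = 9·6, s = 6·(9q), so 6 ∣ s; and since 54 = 6·9, s = 9·(6q), so 9 ∣ s.

(←) This fails: take s = 18. Both 6 ∣ 18 and 9 ∣ 18, yet 18 is not a multiple of 54 (since 18 = 0·54 + 18), so 54 ∤ 18.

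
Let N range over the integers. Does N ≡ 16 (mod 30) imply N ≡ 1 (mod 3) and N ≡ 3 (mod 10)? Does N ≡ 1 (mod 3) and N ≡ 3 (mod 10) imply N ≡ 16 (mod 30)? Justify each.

Both directions fail.

(⇒) This fails: N = 16 gives 16 ≡ 16 (mod 30) but 16 ≡ 6 (mod 10), so the conjunction on the right does not hold.

(⇐) This fails: N = 13 satisfies both congruences on the right (13 ≡ 1 mod 3 and 13 ≡ 3 mod 10) yet 13 ≡ 13 (mod 30), not 16.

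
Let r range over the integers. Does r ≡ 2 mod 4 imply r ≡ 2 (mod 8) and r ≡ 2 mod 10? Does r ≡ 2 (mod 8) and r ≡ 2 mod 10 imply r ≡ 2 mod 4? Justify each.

Not equivalent: only (⇐) holds.

(→) This fails: r = 34 gives 34 ≡ 2 (mod 4) but 34 ≡ 4 (mod 10), so the conjunction on the right does not hold.

(←) Conversely, if r ≡ 2 (mod 8) and r ≡ 2 (mod 10), then by the Chinese remainder theorem r ≡ 2 (mod 40). Since 2 ≡ 2 (mod 4) and 4 ∣ 40, we get r ≡ 2 (mod 4).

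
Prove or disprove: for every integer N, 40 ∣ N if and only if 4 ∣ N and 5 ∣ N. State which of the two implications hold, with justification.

(⇒) holds; (⇐) fails.

Forward direction. If 40 ∣ N, write N = 40q. Since 40 = 10·4, N = 4·(10q), so 4 ∣ N; and since 40 = 8·5, N = 5·(8q), so 5 ∣ N.

Converse. This fails: take N = 20. Both 4 ∣ 20 and 5 ∣ 20, yet 20 is not a multiple of 40 (since 20 = 0·40 + 20), so 40 ∤ 20.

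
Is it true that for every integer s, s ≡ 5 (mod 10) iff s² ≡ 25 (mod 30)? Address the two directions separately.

(⇒) fails; (⇐) holds.

[⇒] This fails: take s = 15. Then 15 ≡ 5 (mod 10), but 15² = 225 ≡ 15 (mod 30), not 25.

[⇐] Conversely, the residues r modulo 30 with r² ≡ 25 (mod 30) are exactly {5, 25}, and each is ≡ 5 (mod 10).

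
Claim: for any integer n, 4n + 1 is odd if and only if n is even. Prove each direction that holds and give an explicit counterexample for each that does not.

(⇐) Suppose n is even. Since 4 is even, 4n is even for every n, so 4n + 1 has the same parity as 1, which is odd. Hence 4n + 1 is odd.

(⇒) This fails: take n = 5. Then 4n + 1 = 21, which is odd, yet n = 5 is odd, not even.

Only the converse holds.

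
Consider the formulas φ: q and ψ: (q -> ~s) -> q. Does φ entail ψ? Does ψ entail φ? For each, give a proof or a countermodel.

[⇒] Assume the antecedent. If s is true, the antecedent forces (s = T, q = T), and (q -> ~s) -> q holds there. If s is false, the antecedent forces (s = F, q = T), and (q -> ~s) -> q holds there. Either way (q -> ~s) -> q holds.

[⇐] Assume the antecedent. If s is true, the antecedent forces (s = T, q = T), and q holds there. If s is false, the antecedent forces (s = F, q = T), and q holds there. Either way q holds.

Both directions hold; the statement is true.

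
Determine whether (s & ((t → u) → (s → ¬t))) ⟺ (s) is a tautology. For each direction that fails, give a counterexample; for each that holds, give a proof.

Only the forward direction holds.

(⟹) Assume the antecedent. If t is true, the antecedent forces (t = T, s = T, u = F), and s holds there. If t is false, the antecedent forces (t = F, s = T, u = F) or (t = F, s = T, u = T), and s holds there. Either way s holds.

(⟸) This fails. Under t = T, s = T, u = T, the left side is false but the right side is true.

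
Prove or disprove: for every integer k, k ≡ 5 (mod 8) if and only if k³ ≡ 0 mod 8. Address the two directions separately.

[⇒] This fails: take k = 5. Then 5 ≡ 5 (mod 8), but 5³ = 125 ≡ 5 (mod 8), not 0.

[⇐] This fails: take k = 0. Then 0³ = 0 ≡ 0 (mod 8), yet 0 ≡ 0 (mod 8), not 5.

Both directions fail.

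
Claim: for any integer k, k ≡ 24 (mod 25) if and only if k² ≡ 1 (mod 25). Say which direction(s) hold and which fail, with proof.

[⇒] Suppose k ≡ 24 (mod 25). Write k = 25j + 24. Then (25j + 24)² = 625j² + 1200j + 576 = 25(25j² + 48j + 23) + 1, so k² ≡ 1 (mod 25).

[⇐] This fails: take k = 1. Then 1² = 1 ≡ 1 (mod 25), yet 1 ≡ 1 (mod 25), not 24.

Only the forward direction holds.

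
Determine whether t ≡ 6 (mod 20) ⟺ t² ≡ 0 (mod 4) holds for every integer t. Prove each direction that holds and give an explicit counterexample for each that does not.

(⇒) Suppose t ≡ 6 (mod 20). Then t² ≡ 6² = 36 (mod 20), and since 4 ∣ 20, also t² ≡ 0 (mod 4).

(⇐) This fails: take t = 0. Then 0² = 0 ≡ 0 (mod 4), yet 0 ≡ 0 (mod 20), not 6.

Not equivalent: only (⇒) holds.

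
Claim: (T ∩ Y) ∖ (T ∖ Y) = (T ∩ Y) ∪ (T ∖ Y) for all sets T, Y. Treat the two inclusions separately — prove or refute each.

Only the forward inclusion holds.

Forward inclusion. Let x ∈ (T ∩ Y) ∖ (T ∖ Y). Then x ∈ T ∩ Y, from which x ∈ (T ∩ Y) ∪ (T ∖ Y).

Reverse inclusion. This inclusion fails. Take T = {1}, Y = ∅; then 1 ∈ (T ∩ Y) ∪ (T ∖ Y) but 1 ∉ (T ∩ Y) ∖ (T ∖ Y).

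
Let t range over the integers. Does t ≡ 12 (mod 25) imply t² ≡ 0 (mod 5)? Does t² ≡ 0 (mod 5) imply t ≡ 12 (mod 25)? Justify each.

(⇒) This fails: take t = 12. Then 12 ≡ 12 (mod 25), but 12² = 144 ≡ 4 (mod 5), not 0.

(⇐) This fails: take t = 0. Then 0² = 0 ≡ 0 (mod 5), yet 0 ≡ 0 (mod 25), not 12.

Neither implication holds.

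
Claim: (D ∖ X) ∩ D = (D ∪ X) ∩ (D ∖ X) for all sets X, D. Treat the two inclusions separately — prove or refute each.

The two sets are equal.

(⊆) Let x ∈ (D ∖ X) ∩ D. Then x ∈ D and x ∉ X, from which x ∈ (D ∪ X) ∩ (D ∖ X).

(⊇) Let x ∈ (D ∪ X) ∩ (D ∖ X). Then x ∈ D and x ∉ X, from which x ∈ (D ∖ X) ∩ D.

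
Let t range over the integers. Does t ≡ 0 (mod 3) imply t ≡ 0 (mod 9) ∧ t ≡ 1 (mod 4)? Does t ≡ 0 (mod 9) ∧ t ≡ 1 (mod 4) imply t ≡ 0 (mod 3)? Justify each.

Only the reverse direction holds.

(←) If t ≡ 0 (mod 9) and t ≡ 1 (mod 4), then by the Chinese remainder theorem t ≡ 9 (mod 36). Since 9 ≡ 0 (mod 3) and 3 ∣ 36, we get t ≡ 0 (mod 3).

(→) This fails: t = 0 gives 0 ≡ 0 (mod 3) but 0 ≡ 0 (mod 4), so the conjunction on the right does not hold.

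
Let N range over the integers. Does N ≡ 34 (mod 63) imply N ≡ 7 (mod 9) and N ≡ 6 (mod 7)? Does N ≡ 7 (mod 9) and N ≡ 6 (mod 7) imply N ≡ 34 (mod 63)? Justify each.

(⇐) If N ≡ 7 (mod 9) and N ≡ 6 (mod 7), then by the Chinese remainder theorem N ≡ 34 (mod 63). This is exactly N ≡ 34 (mod 63).

(⇒) Suppose N ≡ 34 (mod 63); write N = 63j + 34. Since 9 ∣ 63, reducing mod 9 gives N ≡ 34 ≡ 7 (mod 9); since 7 ∣ 63, reducing mod 7 gives N ≡ 34 ≡ 6 (mod 7).

The biconditional holds.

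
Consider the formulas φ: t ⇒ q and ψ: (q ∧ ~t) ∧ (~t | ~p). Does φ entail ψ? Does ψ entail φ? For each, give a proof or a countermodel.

Not equivalent: only (⇐) holds.

(⟹) This fails. Under p = F, t = F, q = F, the left side is true but the right side is false.

(⟸) Assume the antecedent. If p is true, the antecedent forces (p = T, t = F, q = T), and t ⇒ q holds there. If p is false, the antecedent forces (p = F, t = F, q = T), and t ⇒ q holds there. Either way t ⇒ q holds.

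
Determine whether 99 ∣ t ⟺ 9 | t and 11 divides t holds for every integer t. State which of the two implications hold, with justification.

Both directions hold; the statement is true.

(⟹) If 99 ∣ t, write t = 99q. Since 99 = 11·9, t = 9·(11q), so 9 ∣ t; and since 99 = 9·11, t = 11·(9q), so 11 ∣ t.

(⟸) Suppose 9 ∣ t and 11 ∣ t. Any common multiple of 9 and 11 is a multiple of their lcm; here gcd(9, 11) = 1, so lcm(9, 11) = 9·11 = 99, so 99 ∣ t.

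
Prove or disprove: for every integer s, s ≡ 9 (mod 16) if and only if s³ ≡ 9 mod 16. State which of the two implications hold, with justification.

Both directions hold.

(→) Suppose s ≡ 9 (mod 16). Write s = 16j + 9. Then (16j + 9)³ = 4096j³ + 6912j² + 3888j + 729 = 16(256j³ + 432j² + 243j + 45) + 9, so s³ ≡ 9 (mod 16).

(←) Conversely, suppose s³ ≡ 9 (mod 16). The only residue r in {0, …, 15} with r³ ≡ 9 (mod 16) is r = 9, so s ≡ 9 (mod 16).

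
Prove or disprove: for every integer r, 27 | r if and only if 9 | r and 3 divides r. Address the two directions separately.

[⇐] This fails: take r = 9. Both 9 ∣ 9 and 3 ∣ 9, yet 9 is not a multiple of 27 (since 9 = 0·27 + 9), so 27 ∤ 9.

[⇒] If 27 ∣ r, write r = 27q. Since 27 = 3·9, r = 9·(3q), so 9 ∣ r; and since 27 = 9·3, r = 3·(9q), so 3 ∣ r.

Only the forward direction holds.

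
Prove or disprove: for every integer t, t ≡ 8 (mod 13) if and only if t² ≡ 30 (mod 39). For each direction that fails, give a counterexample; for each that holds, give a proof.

(→) This fails: take t = 8. Then 8 ≡ 8 (mod 13), but 8² = 64 ≡ 25 (mod 39), not 30.

(←) This fails: take t = 15. Then 15² = 225 ≡ 30 (mod 39), yet 15 ≡ 2 (mod 13), not 8.

(⇒) fails and (⇐) fails.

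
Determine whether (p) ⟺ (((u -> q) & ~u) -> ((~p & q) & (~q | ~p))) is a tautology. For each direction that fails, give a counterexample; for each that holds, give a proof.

Neither implication holds.

(→) This fails. Under p = T, q = F, u = F, the left side is true but the right side is false.

(←) This fails. Under p = F, q = T, u = F, the left side is false but the right side is true.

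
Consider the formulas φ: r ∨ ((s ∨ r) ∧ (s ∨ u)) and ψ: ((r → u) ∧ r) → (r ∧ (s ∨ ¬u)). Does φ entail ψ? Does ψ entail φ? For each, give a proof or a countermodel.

(→) This fails. Under s = F, r = T, u = T, the left side is true but the right side is false.

(←) This fails. Under s = F, r = F, u = F, the left side is false but the right side is true.

Neither direction holds.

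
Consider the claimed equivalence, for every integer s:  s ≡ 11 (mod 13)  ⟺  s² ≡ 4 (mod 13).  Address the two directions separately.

(⟹) Suppose s ≡ 11 (mod 13). Write s = 13j + 11. Then (13j + 11)² = 169j² + 286j + 121 = 13(13j² + 22j + 9) + 4, so s² ≡ 4 (mod 13).

(⟸) This fails: take s = 2. Then 2² = 4 ≡ 4 (mod 13), yet 2 ≡ 2 (mod 13), not 11.

(⇒) holds; (⇐) fails.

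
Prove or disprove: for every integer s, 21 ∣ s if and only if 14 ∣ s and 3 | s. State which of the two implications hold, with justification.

Converse. Suppose 14 ∣ s and 3 ∣ s. Any common multiple of 14 and 3 is a multiple of their lcm; here gcd(14, 3) = 1, so lcm(14, 3) = 14·3 = 42, so 42 ∣ s. Since 21 ∣ 42, it follows that 21 ∣ s.

Forward direction. This fails: take s = 21. Certainly 21 ∣ 21, but 14 ∤ 21.

Only the converse holds.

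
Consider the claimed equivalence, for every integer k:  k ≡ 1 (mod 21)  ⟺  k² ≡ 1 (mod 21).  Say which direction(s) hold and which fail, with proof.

(⟹) Suppose k ≡ 1 (mod 21). Write k = 21j + 1. Then (21j + 1)² = 441j² + 42j + 1 = 21(21j² + 2j) + 1, so k² ≡ 1 (mod 21).

(⟸) This fails: take k = 8. Then 8² = 64 ≡ 1 (mod 21), yet 8 ≡ 8 (mod 21), not 1.

Only the forward implication holds.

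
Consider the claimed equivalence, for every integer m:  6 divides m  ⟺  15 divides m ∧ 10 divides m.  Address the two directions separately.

(←) Suppose 15 ∣ m and 10 ∣ m. Any common multiple of 15 and 10 is a multiple of their lcm; here lcm(15, 10) = 15·10/gcd(15, 10) = 150/5 = 30, so 30 ∣ m. Since 6 ∣ 30, it follows that 6 ∣ m.

(→) This fails: take m = 6. Certainly 6 ∣ 6, but 15 ∤ 6.

Only the converse holds.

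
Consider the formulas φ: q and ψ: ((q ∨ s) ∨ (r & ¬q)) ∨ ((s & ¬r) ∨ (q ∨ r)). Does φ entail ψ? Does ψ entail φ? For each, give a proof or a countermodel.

(⇒) holds; (⇐) fails.

Converse. This fails. Under r = T, s = F, q = F, the left side is false but the right side is true.

Forward direction. Assume the antecedent. If r is true, the consequent reduces to true regardless of the other variables. If r is false, the antecedent forces (r = F, s = F, q = T) or (r = F, s = T, q = T), and the consequent holds there. Either way the consequent holds.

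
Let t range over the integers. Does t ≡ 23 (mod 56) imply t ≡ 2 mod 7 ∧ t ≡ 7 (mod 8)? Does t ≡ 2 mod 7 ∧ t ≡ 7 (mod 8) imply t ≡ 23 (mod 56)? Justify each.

[⇒] Suppose t ≡ 23 (mod 56); write t = 56j + 23. Since 7 ∣ 56, reducing mod 7 gives t ≡ 23 ≡ 2 (mod 7); since 8 ∣ 56, reducing mod 8 gives t ≡ 23 ≡ 7 (mod 8).

[⇐] Conversely, if t ≡ 2 (mod 7) and t ≡ 7 (mod 8), then by the Chinese remainder theorem t ≡ 23 (mod 56). This is exactly t ≡ 23 (mod 56).

The biconditional holds.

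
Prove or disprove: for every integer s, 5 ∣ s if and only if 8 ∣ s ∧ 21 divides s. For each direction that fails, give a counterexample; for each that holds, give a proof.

(⇒) fails and (⇐) fails.

Forward direction. This fails: take s = 5. Certainly 5 ∣ 5, but 8 ∤ 5.

Converse. This fails: take s = 168. Both 8 ∣ 168 and 21 ∣ 168, yet 168 is not a multiple of 5 (since 168 = 33·5 + 3), so 5 ∤ 168.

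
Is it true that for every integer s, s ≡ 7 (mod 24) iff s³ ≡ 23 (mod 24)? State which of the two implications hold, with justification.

(→) This fails: take s = 7. Then 7 ≡ 7 (mod 24), but 7³ = 343 ≡ 7 (mod 24), not 23.

(←) This fails: take s = 23. Then 23³ = 12167 ≡ 23 (mod 24), yet 23 ≡ 23 (mod 24), not 7.

Neither direction holds.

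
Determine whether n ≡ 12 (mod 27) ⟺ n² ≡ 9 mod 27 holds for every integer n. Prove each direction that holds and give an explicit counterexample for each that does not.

(⟹) Suppose n ≡ 12 (mod 27). Write n = 27j + 12. Then (27j + 12)² = 729j² + 648j + 144 = 27(27j² + 24j + 5) + 9, so n² ≡ 9 (mod 27).

(⟸) This fails: take n = 3. Then 3² = 9 ≡ 9 (mod 27), yet 3 ≡ 3 (mod 27), not 12.

(⇒) holds; (⇐) fails.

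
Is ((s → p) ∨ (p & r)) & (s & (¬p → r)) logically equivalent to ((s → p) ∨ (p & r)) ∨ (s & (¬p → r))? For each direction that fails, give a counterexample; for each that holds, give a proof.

Only the forward direction holds.

Converse. This fails. Under s = F, r = F, p = F, the left side is false but the right side is true.

Forward direction. Assume the antecedent. If s is true, the antecedent forces (s = T, r = F, p = T) or (s = T, r = T, p = T), and the consequent holds there. If s is false, the antecedent cannot hold. Either way the consequent holds.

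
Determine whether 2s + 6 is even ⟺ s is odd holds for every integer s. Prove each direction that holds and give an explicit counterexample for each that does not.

Only the converse holds.

(⇐) Suppose s is odd. Since 2 is even, 2s is even for every s, so 2s + 6 has the same parity as 6, which is even. Hence 2s + 6 is even.

(⇒) This fails: take s = 6. Then 2s + 6 = 18, which is even, yet s = 6 is even, not odd.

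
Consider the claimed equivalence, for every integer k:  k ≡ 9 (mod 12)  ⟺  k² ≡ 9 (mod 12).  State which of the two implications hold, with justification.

(⇒) Suppose k ≡ 9 (mod 12). Write k = 12j + 9. Then (12j + 9)² = 144j² + 216j + 81 = 12(12j² + 18j + 6) + 9, so k² ≡ 9 (mod 12).

(⇐) This fails: take k = 3. Then 3² = 9 ≡ 9 (mod 12), yet 3 ≡ 3 (mod 12), not 9.

The forward direction holds; the converse fails.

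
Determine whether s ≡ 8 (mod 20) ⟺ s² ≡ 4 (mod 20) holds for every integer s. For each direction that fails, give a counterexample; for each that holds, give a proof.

(→) Suppose s ≡ 8 (mod 20). Write s = 20j + 8. Then (20j + 8)² = 400j² + 320j + 64 = 20(20j² + 16j + 3) + 4, so s² ≡ 4 (mod 20).

(←) This fails: take s = 2. Then 2² = 4 ≡ 4 (mod 20), yet 2 ≡ 2 (mod 20), not 8.

The forward direction holds; the converse fails.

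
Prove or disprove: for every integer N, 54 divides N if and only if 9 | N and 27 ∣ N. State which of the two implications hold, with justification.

(⇒) If 54 ∣ N, write N = 54q. Since 54 = 6·9, N = 9·(6q), so 9 ∣ N; and since 54 = 2·27, N = 27·(2q), so 27 ∣ N.

(⇐) This fails: take N = 27. Both 9 ∣ 27 and 27 ∣ 27, yet 27 is not a multiple of 54 (since 27 = 0·54 + 27), so 54 ∤ 27.

Only the forward direction holds.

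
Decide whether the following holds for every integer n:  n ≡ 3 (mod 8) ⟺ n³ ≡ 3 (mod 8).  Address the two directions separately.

(⟹) Suppose n ≡ 3 (mod 8). Write n = 8j + 3. Then (8j + 3)³ = 512j³ + 576j² + 216j + 27 = 8(64j³ + 72j² + 27j + 3) + 3, so n³ ≡ 3 (mod 8).

(⟸) Conversely, suppose n³ ≡ 3 (mod 8). The only residue r in {0, …, 7} with r³ ≡ 3 (mod 8) is r = 3, so n ≡ 3 (mod 8).

Both directions hold.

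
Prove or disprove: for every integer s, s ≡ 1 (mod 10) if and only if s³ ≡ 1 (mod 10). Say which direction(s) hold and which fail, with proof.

(⟸) For the converse, argue contrapositively. If s ≢ 1 (mod 10), then s is congruent to one of 0, 2, 3, 4, 5, 6, 7, 8, 9 modulo 10, and these give s³ ≡ 0, 8, 7, 4, 5, 6, 3, 2, 9 respectively — never 1.

(⟹) Suppose s ≡ 1 (mod 10). Write s = 10j + 1. Then (10j + 1)³ = 1000j³ + 300j² + 30j + 1 = 10(100j³ + 30j² + 3j) + 1, so s³ ≡ 1 (mod 10).

Both directions hold.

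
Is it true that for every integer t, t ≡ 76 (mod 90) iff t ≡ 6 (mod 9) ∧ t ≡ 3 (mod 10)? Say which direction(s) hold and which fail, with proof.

(→) This fails: t = 76 gives 76 ≡ 76 (mod 90) but 76 ≡ 4 (mod 9), so the conjunction on the right does not hold.

(←) This fails: t = 33 satisfies both congruences on the right (33 ≡ 6 mod 9 and 33 ≡ 3 mod 10) yet 33 ≡ 33 (mod 90), not 76.

Neither direction holds.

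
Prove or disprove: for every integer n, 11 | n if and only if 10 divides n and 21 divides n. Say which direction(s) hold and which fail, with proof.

(⇒) This fails: take n = 11. Certainly 11 ∣ 11, but 10 ∤ 11.

(⇐) This fails: take n = 210. Both 10 ∣ 210 and 21 ∣ 210, yet 210 is not a multiple of 11 (since 210 = 19·11 + 1), so 11 ∤ 210.

Neither implication holds.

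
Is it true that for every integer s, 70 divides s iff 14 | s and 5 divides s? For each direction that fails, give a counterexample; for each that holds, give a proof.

Both directions hold; the statement is true.

(⟹) If 70 ∣ s, write s = 70q. Since 70 = 5·14, s = 14·(5q), so 14 ∣ s; and since 70 = 14·5, s = 5·(14q), so 5 ∣ s.

(⟸) Suppose 14 ∣ s and 5 ∣ s. Any common multiple of 14 and 5 is a multiple of their lcm; here gcd(14, 5) = 1, so lcm(14, 5) = 14·5 = 70, so 70 ∣ s.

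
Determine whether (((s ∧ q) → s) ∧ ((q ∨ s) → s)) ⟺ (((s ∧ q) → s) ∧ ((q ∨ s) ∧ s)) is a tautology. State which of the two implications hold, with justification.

Not equivalent: only (⇐) holds.

(→) This fails. Under s = F, q = F, the left side is true but the right side is false.

(←) Assume the antecedent. If s is true, ((s ∧ q) → s) ∧ ((q ∨ s) → s) reduces to true regardless of the other variables. If s is false, the antecedent cannot hold. Either way ((s ∧ q) → s) ∧ ((q ∨ s) → s) holds.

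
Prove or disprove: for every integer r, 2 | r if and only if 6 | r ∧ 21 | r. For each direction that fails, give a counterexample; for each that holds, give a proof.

(⇒) This fails: take r = 2. Certainly 2 ∣ 2, but 6 ∤ 2.

(⇐) Suppose 6 ∣ r and 21 ∣ r. Any common multiple of 6 and 21 is a multiple of their lcm; here lcm(6, 21) = 6·21/gcd(6, 21) = 126/3 = 42, so 42 ∣ r. Since 2 ∣ 42, it follows that 2 ∣ r.

Only the reverse direction holds.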